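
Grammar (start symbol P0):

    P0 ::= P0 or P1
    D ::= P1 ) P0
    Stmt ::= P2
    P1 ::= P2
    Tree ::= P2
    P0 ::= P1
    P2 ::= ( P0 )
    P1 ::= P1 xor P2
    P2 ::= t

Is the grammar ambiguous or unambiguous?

Only P0, P1, P2 are reachable from P0; ignoring the rest: This is a standard precedence ladder (P0 over P1 over P2), with each level left-recursive on its own operator ('or' at P0, 'xor' at P1). That structure is LR(1), hence unambiguous.

Unambiguous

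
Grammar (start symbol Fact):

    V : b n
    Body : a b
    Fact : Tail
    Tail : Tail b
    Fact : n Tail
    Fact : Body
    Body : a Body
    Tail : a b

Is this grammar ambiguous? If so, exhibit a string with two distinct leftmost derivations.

Witness: a b

Derivation 1: Fact ⇒ Tail ⇒ a b
Derivation 2: Fact ⇒ Body ⇒ a b

Two distinct leftmost derivations for the same string.

Ambiguous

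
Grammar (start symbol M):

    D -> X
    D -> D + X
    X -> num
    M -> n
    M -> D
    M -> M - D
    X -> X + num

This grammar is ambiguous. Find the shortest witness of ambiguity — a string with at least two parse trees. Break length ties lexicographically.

length 1: no string has ≥2 trees
length 3: num + num has 2 parse trees

Two derivations of num + num:
  M ⇒ D ⇒ X ⇒ X + num ⇒ num + num
  M ⇒ D ⇒ D + X ⇒ X + X ⇒ num + X ⇒ num + num

num + num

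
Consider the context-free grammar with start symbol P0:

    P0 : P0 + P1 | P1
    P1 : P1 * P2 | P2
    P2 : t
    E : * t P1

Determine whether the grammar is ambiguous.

Only P0, P1, P2 are reachable from P0; ignoring the rest: P0 → P0 + P1 | P1  ;  P1 → P1 * P2 | P2  — a left-associative chain with P2 at the bottom. Each string factors uniquely by precedence.

Unambiguous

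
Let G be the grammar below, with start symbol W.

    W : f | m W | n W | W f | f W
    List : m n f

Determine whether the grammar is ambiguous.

Ambiguous

Witness: f f

Derivation 1: W ⇒ W f ⇒ f f
Derivation 2: W ⇒ f W ⇒ f f

Two distinct leftmost derivations for the same string.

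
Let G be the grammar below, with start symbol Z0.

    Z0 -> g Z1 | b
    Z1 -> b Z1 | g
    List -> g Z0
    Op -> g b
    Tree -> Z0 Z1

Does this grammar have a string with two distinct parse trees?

Only Z0, Z1 are reachable from Z0; ignoring the rest: Restricted to the reachable nonterminals, every rule has the form A → t or A → t B, and no two rules for the same A share a first terminal. The grammar encodes a DFA — one run per string.

Unambiguous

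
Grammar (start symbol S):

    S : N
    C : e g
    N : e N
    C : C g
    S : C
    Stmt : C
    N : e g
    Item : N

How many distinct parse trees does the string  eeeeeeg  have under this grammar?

1

Parse trees for eeeeeeg:
  [S [N e [N e [N e [N e [N e [N e g]]]]]]]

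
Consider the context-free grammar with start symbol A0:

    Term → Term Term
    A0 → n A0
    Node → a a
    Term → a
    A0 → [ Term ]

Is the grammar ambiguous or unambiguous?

Ambiguous

Witness: [ a a a ]

Derivation 1: A0 ⇒ [ Term ] ⇒ [ Term Term ] ⇒ [ Term Term Term ] ⇒ [ a Term Term ] ⇒ [ a a Term ] ⇒ [ a a a ]
Derivation 2: A0 ⇒ [ Term ] ⇒ [ Term Term ] ⇒ [ a Term ] ⇒ [ a Term Term ] ⇒ [ a a Term ] ⇒ [ a a a ]

Two distinct leftmost derivations for the same string.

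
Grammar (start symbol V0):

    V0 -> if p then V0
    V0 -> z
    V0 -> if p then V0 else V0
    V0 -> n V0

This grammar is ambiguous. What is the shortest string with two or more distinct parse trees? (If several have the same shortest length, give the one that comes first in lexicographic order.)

if p then if p then z else z

length 1: no string has ≥2 trees
length 2: no string has ≥2 trees
length 3: no string has ≥2 trees
length 4: no string has ≥2 trees
length 5: no string has ≥2 trees
length 6: no string has ≥2 trees
length 7: no string has ≥2 trees
length 8: no string has ≥2 trees
length 9: if p then if p then z else z has 2 parse trees

Two derivations of if p then if p then z else z:
  V0 ⇒ if p then V0 ⇒ if p then if p then V0 else V0 ⇒ if p then if p then z else V0 ⇒ if p then if p then z else z
  V0 ⇒ if p then V0 else V0 ⇒ if p then if p then V0 else V0 ⇒ if p then if p then z else V0 ⇒ if p then if p then z else z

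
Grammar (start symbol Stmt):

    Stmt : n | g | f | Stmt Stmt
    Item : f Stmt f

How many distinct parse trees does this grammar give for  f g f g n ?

Parse trees for f g f g n (showing first 6 of 14):
  [Stmt [Stmt f] [Stmt [Stmt g] [Stmt [Stmt f] [Stmt [Stmt g] [Stmt n]]]]]
  [Stmt [Stmt f] [Stmt [Stmt g] [Stmt [Stmt [Stmt f] [Stmt g]] [Stmt n]]]]
  [Stmt [Stmt f] [Stmt [Stmt [Stmt g] [Stmt f]] [Stmt [Stmt g] [Stmt n]]]]
  [Stmt [Stmt f] [Stmt [Stmt [Stmt g] [Stmt [Stmt f] [Stmt g]]] [Stmt n]]]
  [Stmt [Stmt f] [Stmt [Stmt [Stmt [Stmt g] [Stmt f]] [Stmt g]] [Stmt n]]]
  [Stmt [Stmt [Stmt f] [Stmt g]] [Stmt [Stmt f] [Stmt [Stmt g] [Stmt n]]]]

14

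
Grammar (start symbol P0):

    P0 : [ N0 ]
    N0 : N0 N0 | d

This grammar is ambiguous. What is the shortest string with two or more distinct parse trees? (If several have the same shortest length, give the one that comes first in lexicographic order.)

length 3: no string has ≥2 trees
length 4: no string has ≥2 trees
length 5: [ d d d ] has 2 parse trees

Two derivations of [ d d d ]:
  P0 ⇒ [ N0 ] ⇒ [ N0 N0 ] ⇒ [ N0 N0 N0 ] ⇒ [ d N0 N0 ] ⇒ [ d d N0 ] ⇒ [ d d d ]
  P0 ⇒ [ N0 ] ⇒ [ N0 N0 ] ⇒ [ d N0 ] ⇒ [ d N0 N0 ] ⇒ [ d d N0 ] ⇒ [ d d d ]

[ d d d ]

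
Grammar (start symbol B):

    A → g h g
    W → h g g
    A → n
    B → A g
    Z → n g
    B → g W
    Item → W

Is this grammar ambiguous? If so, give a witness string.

Witness: g h g g

Derivation 1: B ⇒ A g ⇒ g h g g
Derivation 2: B ⇒ g W ⇒ g h g g

Two distinct leftmost derivations for the same string.

Ambiguous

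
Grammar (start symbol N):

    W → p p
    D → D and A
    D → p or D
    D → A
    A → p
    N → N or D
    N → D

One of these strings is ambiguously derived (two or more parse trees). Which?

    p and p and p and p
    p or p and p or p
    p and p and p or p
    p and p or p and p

p or p and p or p

p and p and p and p: 1 tree
p or p and p or p: 3 trees
p and p and p or p: 1 tree
p and p or p and p: 1 tree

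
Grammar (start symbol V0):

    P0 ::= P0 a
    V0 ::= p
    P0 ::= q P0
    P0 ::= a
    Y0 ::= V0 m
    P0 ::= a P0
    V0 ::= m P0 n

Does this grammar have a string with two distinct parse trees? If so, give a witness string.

Ambiguous

Witness: m a a n

Derivation 1: V0 ⇒ m P0 n ⇒ m P0 a n ⇒ m a a n
Derivation 2: V0 ⇒ m P0 n ⇒ m a P0 n ⇒ m a a n

Two distinct leftmost derivations for the same string.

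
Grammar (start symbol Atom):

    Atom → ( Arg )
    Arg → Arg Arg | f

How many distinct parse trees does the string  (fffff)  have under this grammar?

14

Parse trees for (fffff) (showing first 6 of 14):
  [Atom ( [Arg [Arg f] [Arg [Arg f] [Arg [Arg f] [Arg [Arg f] [Arg f]]]]] )]
  [Atom ( [Arg [Arg f] [Arg [Arg f] [Arg [Arg [Arg f] [Arg f]] [Arg f]]]] )]
  [Atom ( [Arg [Arg f] [Arg [Arg [Arg f] [Arg f]] [Arg [Arg f] [Arg f]]]] )]
  [Atom ( [Arg [Arg f] [Arg [Arg [Arg f] [Arg [Arg f] [Arg f]]] [Arg f]]] )]
  [Atom ( [Arg [Arg f] [Arg [Arg [Arg [Arg f] [Arg f]] [Arg f]] [Arg f]]] )]
  [Atom ( [Arg [Arg [Arg f] [Arg f]] [Arg [Arg f] [Arg [Arg f] [Arg f]]]] )]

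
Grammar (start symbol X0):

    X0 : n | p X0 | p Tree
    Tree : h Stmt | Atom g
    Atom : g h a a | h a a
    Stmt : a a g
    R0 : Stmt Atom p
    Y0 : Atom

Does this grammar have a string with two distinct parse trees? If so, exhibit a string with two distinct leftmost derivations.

Witness: p h a a g

Derivation 1: X0 ⇒ p Tree ⇒ p h Stmt ⇒ p h a a g
Derivation 2: X0 ⇒ p Tree ⇒ p Atom g ⇒ p h a a g

Two distinct leftmost derivations for the same string.

Ambiguous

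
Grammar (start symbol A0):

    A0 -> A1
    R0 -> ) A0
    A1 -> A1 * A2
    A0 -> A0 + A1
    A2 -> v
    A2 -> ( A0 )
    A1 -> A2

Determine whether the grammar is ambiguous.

Unambiguous

(R0 is unreachable from A0, so its rules don't affect L(A0).) A0 → A0 + A1 | A1  ;  A1 → A1 * A2 | A2  — a left-associative chain with A2 at the bottom. Each string factors uniquely by precedence.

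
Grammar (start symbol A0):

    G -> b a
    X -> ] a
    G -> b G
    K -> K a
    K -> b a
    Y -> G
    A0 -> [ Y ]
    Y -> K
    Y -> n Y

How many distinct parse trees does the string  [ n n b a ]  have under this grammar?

2

Parse trees for [ n n b a ]:
  [A0 [ [Y n [Y n [Y [G b a]]]] ]]
  [A0 [ [Y n [Y n [Y [K b a]]]] ]]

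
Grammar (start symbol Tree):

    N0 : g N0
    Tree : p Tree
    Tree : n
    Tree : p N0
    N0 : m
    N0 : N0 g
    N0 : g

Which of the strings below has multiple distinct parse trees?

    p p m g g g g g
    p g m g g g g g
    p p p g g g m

p p m g g g g g: 1 tree
p g m g g g g g: 6 trees
p p p g g g m: 1 tree

p g m g g g g g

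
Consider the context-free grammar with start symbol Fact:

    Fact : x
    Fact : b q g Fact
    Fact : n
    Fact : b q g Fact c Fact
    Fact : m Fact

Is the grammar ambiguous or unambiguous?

Witness: b q g b q g n c n

Derivation 1: Fact ⇒ b q g Fact ⇒ b q g b q g Fact c Fact ⇒ b q g b q g n c Fact ⇒ b q g b q g n c n
Derivation 2: Fact ⇒ b q g Fact c Fact ⇒ b q g b q g Fact c Fact ⇒ b q g b q g n c Fact ⇒ b q g b q g n c n

Two distinct leftmost derivations for the same string.

Ambiguous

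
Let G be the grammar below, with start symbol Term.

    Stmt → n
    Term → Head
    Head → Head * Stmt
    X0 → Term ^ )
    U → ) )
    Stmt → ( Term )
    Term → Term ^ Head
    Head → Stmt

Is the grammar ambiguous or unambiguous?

Unambiguous

Only Term, Head, Stmt are reachable from Term; ignoring the rest: The grammar is stratified — Term handles '^' (left-recursive), Head handles '*', Stmt atoms. Each operator has a fixed associativity and precedence level, so every string has one parse.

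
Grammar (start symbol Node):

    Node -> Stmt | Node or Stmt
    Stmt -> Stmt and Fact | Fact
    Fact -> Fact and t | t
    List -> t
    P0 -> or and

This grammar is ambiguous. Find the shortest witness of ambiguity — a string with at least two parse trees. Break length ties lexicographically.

length 1: no string has ≥2 trees
length 3: t and t has 2 parse trees

Two derivations of t and t:
  Node ⇒ Stmt ⇒ Stmt and Fact ⇒ Fact and Fact ⇒ t and Fact ⇒ t and t
  Node ⇒ Stmt ⇒ Fact ⇒ Fact and t ⇒ t and t

t and t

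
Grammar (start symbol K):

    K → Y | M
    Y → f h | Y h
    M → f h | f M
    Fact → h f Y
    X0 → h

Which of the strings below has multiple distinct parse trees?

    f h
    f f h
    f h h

f h: 2 trees
f f h: 1 tree
f h h: 1 tree

f h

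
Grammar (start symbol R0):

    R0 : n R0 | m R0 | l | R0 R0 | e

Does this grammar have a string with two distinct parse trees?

Witness: e e e

Derivation 1: R0 ⇒ R0 R0 ⇒ R0 R0 R0 ⇒ e R0 R0 ⇒ e e R0 ⇒ e e e
Derivation 2: R0 ⇒ R0 R0 ⇒ e R0 ⇒ e R0 R0 ⇒ e e R0 ⇒ e e e

Two distinct leftmost derivations for the same string.

Ambiguous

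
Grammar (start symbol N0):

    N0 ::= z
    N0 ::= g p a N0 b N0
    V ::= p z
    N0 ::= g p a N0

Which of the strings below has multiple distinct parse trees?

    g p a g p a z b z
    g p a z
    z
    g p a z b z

g p a g p a z b z

g p a g p a z b z: 2 trees
g p a z: 1 tree
z: 1 tree
g p a z b z: 1 tree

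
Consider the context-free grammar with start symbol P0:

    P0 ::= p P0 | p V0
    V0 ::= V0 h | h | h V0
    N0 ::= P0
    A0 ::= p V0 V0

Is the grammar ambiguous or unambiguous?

Witness: p h h

Derivation 1: P0 ⇒ p V0 ⇒ p V0 h ⇒ p h h
Derivation 2: P0 ⇒ p V0 ⇒ p h V0 ⇒ p h h

Two distinct leftmost derivations for the same string.

Ambiguous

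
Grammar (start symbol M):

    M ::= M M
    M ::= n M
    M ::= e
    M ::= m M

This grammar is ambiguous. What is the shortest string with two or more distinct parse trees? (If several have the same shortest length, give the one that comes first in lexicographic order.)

length 1: no string has ≥2 trees
length 2: no string has ≥2 trees
length 3: e e e has 2 parse trees

Two derivations of e e e:
  M ⇒ M M ⇒ M M M ⇒ e M M ⇒ e e M ⇒ e e e
  M ⇒ M M ⇒ e M ⇒ e M M ⇒ e e M ⇒ e e e

e e e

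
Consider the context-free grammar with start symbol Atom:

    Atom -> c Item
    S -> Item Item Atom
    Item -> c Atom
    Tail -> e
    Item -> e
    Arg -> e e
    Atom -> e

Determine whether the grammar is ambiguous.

Only Atom, Item are reachable from Atom; ignoring the rest: The reachable rules are right-linear with at most one rule per (nonterminal, next-terminal) pair. Each input token forces the next rule, so parsing is deterministic.

Unambiguous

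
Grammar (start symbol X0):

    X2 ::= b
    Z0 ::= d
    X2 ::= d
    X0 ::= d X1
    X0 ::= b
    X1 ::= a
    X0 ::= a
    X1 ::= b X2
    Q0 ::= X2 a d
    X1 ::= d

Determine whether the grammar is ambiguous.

Unambiguous

(Q0, Z0 are unreachable from X0, so their rules don't affect L(X0).) Restricted to the reachable nonterminals, every rule has the form A → t or A → t B, and no two rules for the same A share a first terminal. The grammar encodes a DFA — one run per string.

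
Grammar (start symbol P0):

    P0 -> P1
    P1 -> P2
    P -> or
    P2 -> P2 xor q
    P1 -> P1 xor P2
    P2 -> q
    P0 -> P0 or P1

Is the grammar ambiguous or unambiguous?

Witness: q xor q

Derivation 1: P0 ⇒ P1 ⇒ P2 ⇒ P2 xor q ⇒ q xor q
Derivation 2: P0 ⇒ P1 ⇒ P1 xor P2 ⇒ P2 xor P2 ⇒ q xor P2 ⇒ q xor q

Two distinct leftmost derivations for the same string.

Ambiguous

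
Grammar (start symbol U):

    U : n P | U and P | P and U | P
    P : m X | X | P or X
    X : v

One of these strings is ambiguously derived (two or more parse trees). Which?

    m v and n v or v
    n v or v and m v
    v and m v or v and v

m v and n v or v: 1 tree
n v or v and m v: 1 tree
v and m v or v and v: 4 trees

v and m v or v and v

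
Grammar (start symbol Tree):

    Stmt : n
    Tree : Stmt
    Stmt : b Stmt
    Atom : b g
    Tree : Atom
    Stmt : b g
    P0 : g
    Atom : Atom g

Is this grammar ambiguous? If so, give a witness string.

Witness: b g

Derivation 1: Tree ⇒ Stmt ⇒ b g
Derivation 2: Tree ⇒ Atom ⇒ b g

Two distinct leftmost derivations for the same string.

Ambiguous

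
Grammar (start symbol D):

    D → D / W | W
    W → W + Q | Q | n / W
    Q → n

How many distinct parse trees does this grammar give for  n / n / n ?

Parse trees for n / n / n:
  [D [D [W [Q n]]] / [W n / [W [Q n]]]]
  [D [D [D [W [Q n]]] / [W [Q n]]] / [W [Q n]]]
  [D [D [W n / [W [Q n]]]] / [W [Q n]]]
  [D [W n / [W n / [W [Q n]]]]]

4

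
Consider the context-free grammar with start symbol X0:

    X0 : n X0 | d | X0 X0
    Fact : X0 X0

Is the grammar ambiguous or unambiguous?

Ambiguous

Witness: d d d

Derivation 1: X0 ⇒ X0 X0 ⇒ d X0 ⇒ d X0 X0 ⇒ d d X0 ⇒ d d d
Derivation 2: X0 ⇒ X0 X0 ⇒ X0 X0 X0 ⇒ d X0 X0 ⇒ d d X0 ⇒ d d d

Two distinct leftmost derivations for the same string.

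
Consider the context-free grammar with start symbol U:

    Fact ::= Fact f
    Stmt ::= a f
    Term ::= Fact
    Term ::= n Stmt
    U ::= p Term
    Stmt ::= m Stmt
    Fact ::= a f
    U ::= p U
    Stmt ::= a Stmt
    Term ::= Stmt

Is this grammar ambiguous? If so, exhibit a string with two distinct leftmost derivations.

Ambiguous

Witness: p a f

Derivation 1: U ⇒ p Term ⇒ p Fact ⇒ p a f
Derivation 2: U ⇒ p Term ⇒ p Stmt ⇒ p a f

Two distinct leftmost derivations for the same string.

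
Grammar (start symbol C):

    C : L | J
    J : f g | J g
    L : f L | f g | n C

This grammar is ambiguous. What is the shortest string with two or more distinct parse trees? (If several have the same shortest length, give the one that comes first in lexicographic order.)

f g

length 2: f g has 2 parse trees

Two derivations of f g:
  C ⇒ L ⇒ f g
  C ⇒ J ⇒ f g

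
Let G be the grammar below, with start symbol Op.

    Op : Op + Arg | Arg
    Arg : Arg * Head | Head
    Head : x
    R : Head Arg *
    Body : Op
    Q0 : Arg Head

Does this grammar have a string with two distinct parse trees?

Only Op, Arg, Head are reachable from Op; ignoring the rest: The grammar is stratified — Op handles '+' (left-recursive), Arg handles '*', Head atoms. Each operator has a fixed associativity and precedence level, so every string has one parse.

Unambiguous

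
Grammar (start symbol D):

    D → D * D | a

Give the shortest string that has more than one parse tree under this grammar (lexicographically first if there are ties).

a * a * a

length 1: no string has ≥2 trees
length 3: no string has ≥2 trees
length 5: a * a * a has 2 parse trees

Two derivations of a * a * a:
  D ⇒ D * D ⇒ D * D * D ⇒ a * D * D ⇒ a * a * D ⇒ a * a * a
  D ⇒ D * D ⇒ a * D ⇒ a * D * D ⇒ a * a * D ⇒ a * a * a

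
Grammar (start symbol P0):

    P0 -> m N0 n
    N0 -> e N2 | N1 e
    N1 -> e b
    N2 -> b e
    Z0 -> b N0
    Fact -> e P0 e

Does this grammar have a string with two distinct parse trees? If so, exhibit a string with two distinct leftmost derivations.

Witness: m e b e n

Derivation 1: P0 ⇒ m N0 n ⇒ m e N2 n ⇒ m e b e n
Derivation 2: P0 ⇒ m N0 n ⇒ m N1 e n ⇒ m e b e n

Two distinct leftmost derivations for the same string.

Ambiguous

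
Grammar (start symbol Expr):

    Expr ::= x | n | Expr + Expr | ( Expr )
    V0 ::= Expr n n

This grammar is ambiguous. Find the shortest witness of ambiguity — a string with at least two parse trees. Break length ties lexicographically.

length 1: no string has ≥2 trees
length 3: no string has ≥2 trees
length 5: n + n + n has 2 parse trees

Two derivations of n + n + n:
  Expr ⇒ Expr + Expr ⇒ n + Expr ⇒ n + Expr + Expr ⇒ n + n + Expr ⇒ n + n + n
  Expr ⇒ Expr + Expr ⇒ Expr + Expr + Expr ⇒ n + Expr + Expr ⇒ n + n + Expr ⇒ n + n + n

n + n + n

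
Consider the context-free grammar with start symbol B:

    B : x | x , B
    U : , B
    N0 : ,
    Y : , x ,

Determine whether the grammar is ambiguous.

Unambiguous

Only B is reachable from B; ignoring the rest: Right-recursive list with a separator: after each atom, whether the separator follows determines the rule. One parse per string.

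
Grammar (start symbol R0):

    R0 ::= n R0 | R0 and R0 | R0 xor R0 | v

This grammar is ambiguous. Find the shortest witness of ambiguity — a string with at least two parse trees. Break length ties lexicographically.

n v and v

length 1: no string has ≥2 trees
length 2: no string has ≥2 trees
length 3: no string has ≥2 trees
length 4: n v and v has 2 parse trees

Two derivations of n v and v:
  R0 ⇒ n R0 ⇒ n R0 and R0 ⇒ n v and R0 ⇒ n v and v
  R0 ⇒ R0 and R0 ⇒ n R0 and R0 ⇒ n v and R0 ⇒ n v and v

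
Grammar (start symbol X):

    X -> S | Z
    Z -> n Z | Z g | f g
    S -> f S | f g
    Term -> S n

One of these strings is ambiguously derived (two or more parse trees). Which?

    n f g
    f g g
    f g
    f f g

f g

n f g: 1 tree
f g g: 1 tree
f g: 2 trees
f f g: 1 tree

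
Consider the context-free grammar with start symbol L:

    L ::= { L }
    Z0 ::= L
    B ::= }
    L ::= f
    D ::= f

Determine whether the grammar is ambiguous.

(B, D, Z0 are unreachable from L, so their rules don't affect L(L).) L(L) is { openⁿ atom closeⁿ : n ≥ 0 }. The bracket depth fixes n, and the derivation is forced at every step.

Unambiguous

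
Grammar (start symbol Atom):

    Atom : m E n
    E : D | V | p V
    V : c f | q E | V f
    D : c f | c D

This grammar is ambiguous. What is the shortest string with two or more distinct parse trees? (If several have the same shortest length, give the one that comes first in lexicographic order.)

m c f n

length 4: m c f n has 2 parse trees

Two derivations of m c f n:
  Atom ⇒ m E n ⇒ m D n ⇒ m c f n
  Atom ⇒ m E n ⇒ m V n ⇒ m c f n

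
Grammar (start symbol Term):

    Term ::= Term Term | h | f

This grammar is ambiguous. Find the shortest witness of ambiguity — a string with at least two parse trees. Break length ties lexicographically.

length 1: no string has ≥2 trees
length 2: no string has ≥2 trees
length 3: f f f has 2 parse trees

Two derivations of f f f:
  Term ⇒ Term Term ⇒ Term Term Term ⇒ f Term Term ⇒ f f Term ⇒ f f f
  Term ⇒ Term Term ⇒ f Term ⇒ f Term Term ⇒ f f Term ⇒ f f f

f f f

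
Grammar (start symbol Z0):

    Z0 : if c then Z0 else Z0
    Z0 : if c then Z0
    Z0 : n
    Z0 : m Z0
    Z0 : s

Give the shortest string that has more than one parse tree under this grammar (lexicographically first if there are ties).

if c then if c then n else n

length 1: no string has ≥2 trees
length 2: no string has ≥2 trees
length 3: no string has ≥2 trees
length 4: no string has ≥2 trees
length 5: no string has ≥2 trees
length 6: no string has ≥2 trees
length 7: no string has ≥2 trees
length 8: no string has ≥2 trees
length 9: if c then if c then n else n has 2 parse trees

Two derivations of if c then if c then n else n:
  Z0 ⇒ if c then Z0 else Z0 ⇒ if c then if c then Z0 else Z0 ⇒ if c then if c then n else Z0 ⇒ if c then if c then n else n
  Z0 ⇒ if c then Z0 ⇒ if c then if c then Z0 else Z0 ⇒ if c then if c then n else Z0 ⇒ if c then if c then n else n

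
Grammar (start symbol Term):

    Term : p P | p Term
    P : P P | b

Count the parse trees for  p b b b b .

Parse trees for p b b b b:
  [Term p [P [P b] [P [P b] [P [P b] [P b]]]]]
  [Term p [P [P b] [P [P [P b] [P b]] [P b]]]]
  [Term p [P [P [P b] [P b]] [P [P b] [P b]]]]
  [Term p [P [P [P b] [P [P b] [P b]]] [P b]]]
  [Term p [P [P [P [P b] [P b]] [P b]] [P b]]]

5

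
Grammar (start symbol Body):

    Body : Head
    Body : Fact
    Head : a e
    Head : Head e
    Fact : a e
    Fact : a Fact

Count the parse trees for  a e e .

Parse trees for a e e:
  [Body [Head [Head a e] e]]

1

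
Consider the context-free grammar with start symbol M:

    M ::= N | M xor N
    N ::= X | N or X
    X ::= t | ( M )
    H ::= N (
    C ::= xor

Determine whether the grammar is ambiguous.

(H, C are unreachable from M, so their rules don't affect L(M).) M → M xor N | N  ;  N → N or X | X  — a left-associative chain with X at the bottom. Each string factors uniquely by precedence.

Unambiguous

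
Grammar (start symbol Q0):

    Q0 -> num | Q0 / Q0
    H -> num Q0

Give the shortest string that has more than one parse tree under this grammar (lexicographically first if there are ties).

length 1: no string has ≥2 trees
length 3: no string has ≥2 trees
length 5: num / num / num has 2 parse trees

Two derivations of num / num / num:
  Q0 ⇒ Q0 / Q0 ⇒ num / Q0 ⇒ num / Q0 / Q0 ⇒ num / num / Q0 ⇒ num / num / num
  Q0 ⇒ Q0 / Q0 ⇒ Q0 / Q0 / Q0 ⇒ num / Q0 / Q0 ⇒ num / num / Q0 ⇒ num / num / num

num / num / num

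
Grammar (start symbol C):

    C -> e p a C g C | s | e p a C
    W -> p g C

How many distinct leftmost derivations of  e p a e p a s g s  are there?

2

Parse trees for e p a e p a s g s:
  [C e p a [C e p a [C s]] g [C s]]
  [C e p a [C e p a [C s] g [C s]]]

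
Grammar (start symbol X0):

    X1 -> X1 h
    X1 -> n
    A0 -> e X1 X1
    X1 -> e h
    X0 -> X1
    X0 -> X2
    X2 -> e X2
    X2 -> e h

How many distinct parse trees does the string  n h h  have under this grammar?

1

Parse trees for n h h:
  [X0 [X1 [X1 [X1 n] h] h]]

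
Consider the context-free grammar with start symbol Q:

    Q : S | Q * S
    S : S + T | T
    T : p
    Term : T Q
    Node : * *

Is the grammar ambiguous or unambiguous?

(Term, Node are unreachable from Q, so their rules don't affect L(Q).) This is a standard precedence ladder (Q over S over T), with each level left-recursive on its own operator ('*' at Q, '+' at S). That structure is LR(1), hence unambiguous.

Unambiguous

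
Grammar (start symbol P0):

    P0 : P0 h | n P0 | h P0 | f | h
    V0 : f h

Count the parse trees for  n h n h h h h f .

Parse trees for n h n h h h h f:
  [P0 n [P0 h [P0 n [P0 h [P0 h [P0 h [P0 h [P0 f]]]]]]]]

1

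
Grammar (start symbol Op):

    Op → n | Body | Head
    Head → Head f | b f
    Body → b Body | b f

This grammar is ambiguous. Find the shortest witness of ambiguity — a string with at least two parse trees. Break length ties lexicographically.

length 1: no string has ≥2 trees
length 2: b f has 2 parse trees

Two derivations of b f:
  Op ⇒ Body ⇒ b f
  Op ⇒ Head ⇒ b f

b f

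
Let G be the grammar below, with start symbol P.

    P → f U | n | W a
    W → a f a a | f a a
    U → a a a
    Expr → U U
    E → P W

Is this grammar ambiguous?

Witness: f a a a

Derivation 1: P ⇒ f U ⇒ f a a a
Derivation 2: P ⇒ W a ⇒ f a a a

Two distinct leftmost derivations for the same string.

Ambiguous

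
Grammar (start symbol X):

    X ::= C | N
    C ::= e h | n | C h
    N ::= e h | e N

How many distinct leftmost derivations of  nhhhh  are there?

1

Parse trees for nhhhh:
  [X [C [C [C [C [C n] h] h] h] h]]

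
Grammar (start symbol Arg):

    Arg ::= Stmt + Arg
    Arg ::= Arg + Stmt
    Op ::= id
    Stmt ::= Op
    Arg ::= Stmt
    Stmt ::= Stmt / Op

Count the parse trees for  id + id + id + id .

8

Parse trees for id + id + id + id:
  [Arg [Stmt [Op id]] + [Arg [Stmt [Op id]] + [Arg [Stmt [Op id]] + [Arg [Stmt [Op id]]]]]]
  [Arg [Stmt [Op id]] + [Arg [Stmt [Op id]] + [Arg [Arg [Stmt [Op id]]] + [Stmt [Op id]]]]]
  [Arg [Stmt [Op id]] + [Arg [Arg [Stmt [Op id]] + [Arg [Stmt [Op id]]]] + [Stmt [Op id]]]]
  [Arg [Stmt [Op id]] + [Arg [Arg [Arg [Stmt [Op id]]] + [Stmt [Op id]]] + [Stmt [Op id]]]]
  [Arg [Arg [Stmt [Op id]] + [Arg [Stmt [Op id]] + [Arg [Stmt [Op id]]]]] + [Stmt [Op id]]]
  [Arg [Arg [Stmt [Op id]] + [Arg [Arg [Stmt [Op id]]] + [Stmt [Op id]]]] + [Stmt [Op id]]]
  [Arg [Arg [Arg [Stmt [Op id]] + [Arg [Stmt [Op id]]]] + [Stmt [Op id]]] + [Stmt [Op id]]]
  [Arg [Arg [Arg [Arg [Stmt [Op id]]] + [Stmt [Op id]]] + [Stmt [Op id]]] + [Stmt [Op id]]]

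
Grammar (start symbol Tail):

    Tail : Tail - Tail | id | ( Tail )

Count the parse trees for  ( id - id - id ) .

2

Parse trees for ( id - id - id ):
  [Tail ( [Tail [Tail id] - [Tail [Tail id] - [Tail id]]] )]
  [Tail ( [Tail [Tail [Tail id] - [Tail id]] - [Tail id]] )]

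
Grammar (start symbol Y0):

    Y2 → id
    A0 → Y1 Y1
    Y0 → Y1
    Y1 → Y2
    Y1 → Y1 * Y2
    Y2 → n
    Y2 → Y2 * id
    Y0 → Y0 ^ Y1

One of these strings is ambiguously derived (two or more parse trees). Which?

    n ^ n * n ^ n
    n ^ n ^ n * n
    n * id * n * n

n * id * n * n

n ^ n * n ^ n: 1 tree
n ^ n ^ n * n: 1 tree
n * id * n * n: 2 trees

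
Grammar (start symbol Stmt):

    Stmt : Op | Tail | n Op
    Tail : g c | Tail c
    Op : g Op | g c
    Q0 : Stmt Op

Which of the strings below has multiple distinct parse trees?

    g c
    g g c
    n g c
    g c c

g c: 2 trees
g g c: 1 tree
n g c: 1 tree
g c c: 1 tree

g c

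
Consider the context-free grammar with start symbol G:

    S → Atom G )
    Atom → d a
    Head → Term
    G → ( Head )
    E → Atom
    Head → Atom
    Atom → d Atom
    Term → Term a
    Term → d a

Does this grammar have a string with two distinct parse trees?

Witness: ( d a )

Derivation 1: G ⇒ ( Head ) ⇒ ( Term ) ⇒ ( d a )
Derivation 2: G ⇒ ( Head ) ⇒ ( Atom ) ⇒ ( d a )

Two distinct leftmost derivations for the same string.

Ambiguous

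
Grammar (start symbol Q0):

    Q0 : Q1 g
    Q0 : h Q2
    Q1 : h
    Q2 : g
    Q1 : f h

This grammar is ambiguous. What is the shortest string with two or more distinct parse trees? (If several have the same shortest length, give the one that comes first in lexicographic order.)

h g

length 2: h g has 2 parse trees

Two derivations of h g:
  Q0 ⇒ Q1 g ⇒ h g
  Q0 ⇒ h Q2 ⇒ h g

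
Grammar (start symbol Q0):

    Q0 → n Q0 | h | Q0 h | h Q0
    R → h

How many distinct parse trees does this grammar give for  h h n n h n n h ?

Parse trees for h h n n h n n h:
  [Q0 h [Q0 h [Q0 n [Q0 n [Q0 h [Q0 n [Q0 n [Q0 h]]]]]]]]

1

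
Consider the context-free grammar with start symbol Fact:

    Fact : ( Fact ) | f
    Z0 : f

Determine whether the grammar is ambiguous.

Unambiguous

Only Fact is reachable from Fact; ignoring the rest: Each string is a nest of matched brackets around a single atom. An opening bracket forces the recursive rule; an atom forces the base rule.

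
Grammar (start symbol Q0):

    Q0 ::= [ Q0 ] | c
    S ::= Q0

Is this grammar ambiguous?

Unambiguous

Only Q0 is reachable from Q0; ignoring the rest: L(Q0) is { openⁿ atom closeⁿ : n ≥ 0 }. The bracket depth fixes n, and the derivation is forced at every step.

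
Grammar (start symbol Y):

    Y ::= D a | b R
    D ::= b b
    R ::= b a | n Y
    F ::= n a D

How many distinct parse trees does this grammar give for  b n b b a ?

Parse trees for b n b b a:
  [Y b [R n [Y [D b b] a]]]
  [Y b [R n [Y b [R b a]]]]

2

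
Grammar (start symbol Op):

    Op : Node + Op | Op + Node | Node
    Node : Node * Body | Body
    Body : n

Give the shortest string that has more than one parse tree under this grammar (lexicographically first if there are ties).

n + n

length 1: no string has ≥2 trees
length 3: n + n has 2 parse trees

Two derivations of n + n:
  Op ⇒ Node + Op ⇒ Body + Op ⇒ n + Op ⇒ n + Node ⇒ n + Body ⇒ n + n
  Op ⇒ Op + Node ⇒ Node + Node ⇒ Body + Node ⇒ n + Node ⇒ n + Body ⇒ n + n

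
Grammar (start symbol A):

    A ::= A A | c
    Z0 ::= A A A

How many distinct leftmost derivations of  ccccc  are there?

Parse trees for ccccc (showing first 6 of 14):
  [A [A c] [A [A c] [A [A c] [A [A c] [A c]]]]]
  [A [A c] [A [A c] [A [A [A c] [A c]] [A c]]]]
  [A [A c] [A [A [A c] [A c]] [A [A c] [A c]]]]
  [A [A c] [A [A [A c] [A [A c] [A c]]] [A c]]]
  [A [A c] [A [A [A [A c] [A c]] [A c]] [A c]]]
  [A [A [A c] [A c]] [A [A c] [A [A c] [A c]]]]

14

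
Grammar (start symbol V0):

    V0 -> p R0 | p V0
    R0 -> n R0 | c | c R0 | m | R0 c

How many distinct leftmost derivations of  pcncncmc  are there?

Parse trees for pcncncmc:
  [V0 p [R0 c [R0 n [R0 c [R0 n [R0 c [R0 [R0 m] c]]]]]]]
  [V0 p [R0 c [R0 n [R0 c [R0 n [R0 [R0 c [R0 m]] c]]]]]]
  [V0 p [R0 c [R0 n [R0 c [R0 [R0 n [R0 c [R0 m]]] c]]]]]
  [V0 p [R0 c [R0 n [R0 [R0 c [R0 n [R0 c [R0 m]]]] c]]]]
  [V0 p [R0 c [R0 [R0 n [R0 c [R0 n [R0 c [R0 m]]]]] c]]]
  [V0 p [R0 [R0 c [R0 n [R0 c [R0 n [R0 c [R0 m]]]]]] c]]

6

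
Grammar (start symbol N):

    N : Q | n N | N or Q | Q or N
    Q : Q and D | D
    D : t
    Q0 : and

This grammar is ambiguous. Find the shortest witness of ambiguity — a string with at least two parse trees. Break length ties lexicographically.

length 1: no string has ≥2 trees
length 2: no string has ≥2 trees
length 3: t or t has 2 parse trees

Two derivations of t or t:
  N ⇒ N or Q ⇒ Q or Q ⇒ D or Q ⇒ t or Q ⇒ t or D ⇒ t or t
  N ⇒ Q or N ⇒ D or N ⇒ t or N ⇒ t or Q ⇒ t or D ⇒ t or t

t or t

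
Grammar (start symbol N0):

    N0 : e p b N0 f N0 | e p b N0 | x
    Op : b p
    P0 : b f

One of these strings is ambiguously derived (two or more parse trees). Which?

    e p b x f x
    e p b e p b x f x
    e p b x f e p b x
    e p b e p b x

e p b x f x: 1 tree
e p b e p b x f x: 2 trees
e p b x f e p b x: 1 tree
e p b e p b x: 1 tree

e p b e p b x f x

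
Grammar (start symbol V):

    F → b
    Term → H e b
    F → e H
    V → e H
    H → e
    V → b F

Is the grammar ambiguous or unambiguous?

(Term is unreachable from V, so its rules don't affect L(V).) The reachable rules are right-linear with at most one rule per (nonterminal, next-terminal) pair. Each input token forces the next rule, so parsing is deterministic.

Unambiguous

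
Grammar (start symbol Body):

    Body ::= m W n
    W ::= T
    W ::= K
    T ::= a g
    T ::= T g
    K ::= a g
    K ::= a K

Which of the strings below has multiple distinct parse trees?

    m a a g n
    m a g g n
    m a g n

m a g n

m a a g n: 1 tree
m a g g n: 1 tree
m a g n: 2 trees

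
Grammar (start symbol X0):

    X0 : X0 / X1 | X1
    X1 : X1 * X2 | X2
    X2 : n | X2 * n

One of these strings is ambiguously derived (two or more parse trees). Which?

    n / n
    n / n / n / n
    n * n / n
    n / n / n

n * n / n

n / n: 1 tree
n / n / n / n: 1 tree
n * n / n: 2 trees
n / n / n: 1 tree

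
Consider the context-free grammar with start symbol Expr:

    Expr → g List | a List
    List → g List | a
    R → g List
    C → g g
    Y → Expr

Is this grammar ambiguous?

Unambiguous

(R, C, Y are unreachable from Expr, so their rules don't affect L(Expr).) Each reachable nonterminal has at most one production per leading terminal, and all productions are right-linear; the derivation is determined token-by-token.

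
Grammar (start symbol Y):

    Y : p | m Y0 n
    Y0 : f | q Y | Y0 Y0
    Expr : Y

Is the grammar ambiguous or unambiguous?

Ambiguous

Witness: m f f f n

Derivation 1: Y ⇒ m Y0 n ⇒ m Y0 Y0 n ⇒ m f Y0 n ⇒ m f Y0 Y0 n ⇒ m f f Y0 n ⇒ m f f f n
Derivation 2: Y ⇒ m Y0 n ⇒ m Y0 Y0 n ⇒ m Y0 Y0 Y0 n ⇒ m f Y0 Y0 n ⇒ m f f Y0 n ⇒ m f f f n

Two distinct leftmost derivations for the same string.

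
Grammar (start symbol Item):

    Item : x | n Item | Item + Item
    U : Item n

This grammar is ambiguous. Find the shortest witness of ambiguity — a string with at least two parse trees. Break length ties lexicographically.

n x + x

length 1: no string has ≥2 trees
length 2: no string has ≥2 trees
length 3: no string has ≥2 trees
length 4: n x + x has 2 parse trees

Two derivations of n x + x:
  Item ⇒ n Item ⇒ n Item + Item ⇒ n x + Item ⇒ n x + x
  Item ⇒ Item + Item ⇒ n Item + Item ⇒ n x + Item ⇒ n x + x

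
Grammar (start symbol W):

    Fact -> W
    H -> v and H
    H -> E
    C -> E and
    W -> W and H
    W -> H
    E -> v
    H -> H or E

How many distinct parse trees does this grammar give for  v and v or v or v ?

4

Parse trees for v and v or v or v:
  [W [W [H [E v]]] and [H [H [H [E v]] or [E v]] or [E v]]]
  [W [H v and [H [H [H [E v]] or [E v]] or [E v]]]]
  [W [H [H v and [H [H [E v]] or [E v]]] or [E v]]]
  [W [H [H [H v and [H [E v]]] or [E v]] or [E v]]]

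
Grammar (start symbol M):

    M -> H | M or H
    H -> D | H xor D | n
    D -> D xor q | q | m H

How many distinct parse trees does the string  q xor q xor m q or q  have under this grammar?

Parse trees for q xor q xor m q or q:
  [M [M [H [H [D [D q] xor q]] xor [D m [H [D q]]]]] or [H [D q]]]
  [M [M [H [H [H [D q]] xor [D q]] xor [D m [H [D q]]]]] or [H [D q]]]

2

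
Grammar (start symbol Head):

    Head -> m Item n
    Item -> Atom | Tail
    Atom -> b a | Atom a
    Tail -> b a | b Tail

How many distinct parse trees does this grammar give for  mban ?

Parse trees for mban:
  [Head m [Item [Atom b a]] n]
  [Head m [Item [Tail b a]] n]

2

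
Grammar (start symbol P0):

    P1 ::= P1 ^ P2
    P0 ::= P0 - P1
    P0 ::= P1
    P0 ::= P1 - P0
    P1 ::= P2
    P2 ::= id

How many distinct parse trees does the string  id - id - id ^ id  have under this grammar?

Parse trees for id - id - id ^ id:
  [P0 [P0 [P0 [P1 [P2 id]]] - [P1 [P2 id]]] - [P1 [P1 [P2 id]] ^ [P2 id]]]
  [P0 [P0 [P1 [P2 id]] - [P0 [P1 [P2 id]]]] - [P1 [P1 [P2 id]] ^ [P2 id]]]
  [P0 [P1 [P2 id]] - [P0 [P0 [P1 [P2 id]]] - [P1 [P1 [P2 id]] ^ [P2 id]]]]
  [P0 [P1 [P2 id]] - [P0 [P1 [P2 id]] - [P0 [P1 [P1 [P2 id]] ^ [P2 id]]]]]

4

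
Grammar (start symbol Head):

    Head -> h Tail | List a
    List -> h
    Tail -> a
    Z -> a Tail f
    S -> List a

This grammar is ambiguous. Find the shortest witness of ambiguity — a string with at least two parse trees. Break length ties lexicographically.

h a

length 2: h a has 2 parse trees

Two derivations of h a:
  Head ⇒ h Tail ⇒ h a
  Head ⇒ List a ⇒ h a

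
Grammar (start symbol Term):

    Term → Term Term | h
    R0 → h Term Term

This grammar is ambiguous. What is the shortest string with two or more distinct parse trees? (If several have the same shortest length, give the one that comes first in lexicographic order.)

h h h

length 1: no string has ≥2 trees
length 2: no string has ≥2 trees
length 3: h h h has 2 parse trees

Two derivations of h h h:
  Term ⇒ Term Term ⇒ Term Term Term ⇒ h Term Term ⇒ h h Term ⇒ h h h
  Term ⇒ Term Term ⇒ h Term ⇒ h Term Term ⇒ h h Term ⇒ h h h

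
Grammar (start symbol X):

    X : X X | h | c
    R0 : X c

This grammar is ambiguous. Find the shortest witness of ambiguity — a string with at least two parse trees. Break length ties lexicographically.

length 1: no string has ≥2 trees
length 2: no string has ≥2 trees
length 3: c c c has 2 parse trees

Two derivations of c c c:
  X ⇒ X X ⇒ X X X ⇒ c X X ⇒ c c X ⇒ c c c
  X ⇒ X X ⇒ c X ⇒ c X X ⇒ c c X ⇒ c c c

c c c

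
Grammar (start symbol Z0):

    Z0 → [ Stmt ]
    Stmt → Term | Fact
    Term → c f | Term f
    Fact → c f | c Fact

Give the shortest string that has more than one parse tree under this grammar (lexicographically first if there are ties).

[ c f ]

length 4: [ c f ] has 2 parse trees

Two derivations of [ c f ]:
  Z0 ⇒ [ Stmt ] ⇒ [ Term ] ⇒ [ c f ]
  Z0 ⇒ [ Stmt ] ⇒ [ Fact ] ⇒ [ c f ]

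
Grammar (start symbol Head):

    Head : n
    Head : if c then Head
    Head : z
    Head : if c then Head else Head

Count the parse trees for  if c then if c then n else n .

2

Parse trees for if c then if c then n else n:
  [Head if c then [Head if c then [Head n] else [Head n]]]
  [Head if c then [Head if c then [Head n]] else [Head n]]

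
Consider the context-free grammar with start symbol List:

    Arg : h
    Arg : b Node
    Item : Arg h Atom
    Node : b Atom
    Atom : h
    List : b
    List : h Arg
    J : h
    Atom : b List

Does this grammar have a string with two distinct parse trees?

(J, Item are unreachable from List, so their rules don't affect L(List).) The reachable rules are right-linear with at most one rule per (nonterminal, next-terminal) pair. Each input token forces the next rule, so parsing is deterministic.

Unambiguous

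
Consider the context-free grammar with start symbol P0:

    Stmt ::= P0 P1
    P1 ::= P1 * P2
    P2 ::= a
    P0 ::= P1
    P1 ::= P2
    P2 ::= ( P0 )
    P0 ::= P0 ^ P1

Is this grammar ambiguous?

(Stmt is unreachable from P0, so its rules don't affect L(P0).) The grammar is stratified — P0 handles '^' (left-recursive), P1 handles '*', P2 atoms. Each operator has a fixed associativity and precedence level, so every string has one parse.

Unambiguous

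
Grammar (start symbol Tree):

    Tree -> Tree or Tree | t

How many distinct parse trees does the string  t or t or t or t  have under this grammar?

5

Parse trees for t or t or t or t:
  [Tree [Tree t] or [Tree [Tree t] or [Tree [Tree t] or [Tree t]]]]
  [Tree [Tree t] or [Tree [Tree [Tree t] or [Tree t]] or [Tree t]]]
  [Tree [Tree [Tree t] or [Tree t]] or [Tree [Tree t] or [Tree t]]]
  [Tree [Tree [Tree t] or [Tree [Tree t] or [Tree t]]] or [Tree t]]
  [Tree [Tree [Tree [Tree t] or [Tree t]] or [Tree t]] or [Tree t]]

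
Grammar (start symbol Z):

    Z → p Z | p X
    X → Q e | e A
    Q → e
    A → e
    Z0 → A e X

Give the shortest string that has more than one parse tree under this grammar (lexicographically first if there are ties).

length 3: p e e has 2 parse trees

Two derivations of p e e:
  Z ⇒ p X ⇒ p Q e ⇒ p e e
  Z ⇒ p X ⇒ p e A ⇒ p e e

p e e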